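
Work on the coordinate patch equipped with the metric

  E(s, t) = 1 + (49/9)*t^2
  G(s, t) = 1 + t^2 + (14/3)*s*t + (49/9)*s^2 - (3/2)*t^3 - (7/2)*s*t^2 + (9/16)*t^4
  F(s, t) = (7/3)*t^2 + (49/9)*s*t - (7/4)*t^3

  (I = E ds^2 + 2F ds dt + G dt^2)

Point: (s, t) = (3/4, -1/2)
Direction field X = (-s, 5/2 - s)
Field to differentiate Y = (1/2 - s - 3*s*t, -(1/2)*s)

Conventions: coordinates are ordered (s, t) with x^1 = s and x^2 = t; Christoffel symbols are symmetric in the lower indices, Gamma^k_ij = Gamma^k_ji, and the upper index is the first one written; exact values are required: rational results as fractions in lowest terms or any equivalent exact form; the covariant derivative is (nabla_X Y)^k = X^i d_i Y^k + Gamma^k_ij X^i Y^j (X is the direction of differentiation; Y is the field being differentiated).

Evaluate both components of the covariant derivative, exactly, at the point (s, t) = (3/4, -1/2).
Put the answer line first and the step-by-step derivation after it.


Answer: (nabla_X Y)^s = -687325/128656, (nabla_X Y)^t = 621/473

E = 85/36, F = -119/96, G = 545/256 at the point
E_s = 0, E_t = -49/9, F_s = -49/18, F_t = 7/16, G_s = 119/24, G_t = 119/32
EG - F^2 = 8041/2304;  g^inv = (2304/8041) * [[545/256, 119/96], [119/96, 85/36]]
first-kind symbols [ij,l] = (1/2)(d_i g_jl + d_j g_il - d_l g_ij): [ss,s] = E_s/2 = 0, [ss,t] = F_s - E_t/2 = 0, [st,s] = E_t/2 = -49/18, [st,t] = G_s/2 = 119/48, [tt,s] = F_t - G_s/2 = -49/24, [tt,t] = G_t/2 = 119/64
Gamma^s_ij = (G*[ij,s] - F*[ij,t])/(EG - F^2), Gamma^t_ij = (E*[ij,t] - F*[ij,s])/(EG - F^2)
Gamma_sss = 0, Gamma_sst = -6272/8041, Gamma_stt = -4704/8041, Gamma_tss = 0, Gamma_tst = 336/473, Gamma_ttt = 252/473
X = (-3/4, 7/4), Y = (7/8, -3/8) at the point


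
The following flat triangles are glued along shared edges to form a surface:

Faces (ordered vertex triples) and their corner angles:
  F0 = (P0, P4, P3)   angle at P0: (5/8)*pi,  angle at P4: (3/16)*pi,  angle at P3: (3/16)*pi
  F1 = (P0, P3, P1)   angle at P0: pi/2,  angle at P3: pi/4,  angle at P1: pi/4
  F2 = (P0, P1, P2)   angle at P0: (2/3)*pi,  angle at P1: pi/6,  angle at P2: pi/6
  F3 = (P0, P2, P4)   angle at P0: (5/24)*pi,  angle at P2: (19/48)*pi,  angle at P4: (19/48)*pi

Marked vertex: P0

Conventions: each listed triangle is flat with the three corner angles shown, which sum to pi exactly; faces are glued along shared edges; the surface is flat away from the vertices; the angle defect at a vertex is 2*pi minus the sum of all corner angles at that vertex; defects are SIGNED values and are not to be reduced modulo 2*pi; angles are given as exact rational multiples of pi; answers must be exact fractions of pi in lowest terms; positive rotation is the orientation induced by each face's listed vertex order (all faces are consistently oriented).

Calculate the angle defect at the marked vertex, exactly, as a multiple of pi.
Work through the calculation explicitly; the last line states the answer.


Sum of corner angles at P0: 2*pi
defect = 2*pi - 2*pi

Answer: defect(P0) = 0


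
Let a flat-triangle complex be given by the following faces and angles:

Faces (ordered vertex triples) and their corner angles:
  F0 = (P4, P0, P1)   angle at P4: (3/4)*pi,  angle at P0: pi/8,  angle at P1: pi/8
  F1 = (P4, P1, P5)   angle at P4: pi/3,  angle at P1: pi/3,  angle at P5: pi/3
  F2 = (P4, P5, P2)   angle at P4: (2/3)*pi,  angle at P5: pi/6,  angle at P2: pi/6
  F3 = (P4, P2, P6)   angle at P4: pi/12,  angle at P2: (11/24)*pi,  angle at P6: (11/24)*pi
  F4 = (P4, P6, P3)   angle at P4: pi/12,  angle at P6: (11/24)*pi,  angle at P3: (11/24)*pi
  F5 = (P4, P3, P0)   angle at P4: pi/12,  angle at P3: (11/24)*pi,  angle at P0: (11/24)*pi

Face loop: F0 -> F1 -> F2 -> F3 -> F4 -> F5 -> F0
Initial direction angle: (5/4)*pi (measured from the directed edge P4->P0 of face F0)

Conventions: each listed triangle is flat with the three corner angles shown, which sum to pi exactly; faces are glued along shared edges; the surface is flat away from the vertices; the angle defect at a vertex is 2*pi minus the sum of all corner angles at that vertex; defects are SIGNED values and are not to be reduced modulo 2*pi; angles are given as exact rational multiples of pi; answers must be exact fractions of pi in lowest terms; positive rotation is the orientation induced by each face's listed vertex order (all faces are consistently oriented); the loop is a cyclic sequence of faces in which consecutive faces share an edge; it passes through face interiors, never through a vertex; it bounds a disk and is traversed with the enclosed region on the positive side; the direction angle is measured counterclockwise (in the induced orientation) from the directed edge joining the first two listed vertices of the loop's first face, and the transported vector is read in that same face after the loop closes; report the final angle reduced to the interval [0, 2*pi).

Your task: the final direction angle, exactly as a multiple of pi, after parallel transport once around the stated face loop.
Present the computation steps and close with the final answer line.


enclosed vertex P4: corner angles sum to 2*pi, defect = 2*pi - 2*pi = 0
by Gauss-Bonnet the loop rotates the vector by the enclosed defect sum (positive orientation, mod 2*pi)
final angle = (5/4)*pi + 0 = (5/4)*pi (mod 2*pi)

Answer: final direction angle = (5/4)*pi


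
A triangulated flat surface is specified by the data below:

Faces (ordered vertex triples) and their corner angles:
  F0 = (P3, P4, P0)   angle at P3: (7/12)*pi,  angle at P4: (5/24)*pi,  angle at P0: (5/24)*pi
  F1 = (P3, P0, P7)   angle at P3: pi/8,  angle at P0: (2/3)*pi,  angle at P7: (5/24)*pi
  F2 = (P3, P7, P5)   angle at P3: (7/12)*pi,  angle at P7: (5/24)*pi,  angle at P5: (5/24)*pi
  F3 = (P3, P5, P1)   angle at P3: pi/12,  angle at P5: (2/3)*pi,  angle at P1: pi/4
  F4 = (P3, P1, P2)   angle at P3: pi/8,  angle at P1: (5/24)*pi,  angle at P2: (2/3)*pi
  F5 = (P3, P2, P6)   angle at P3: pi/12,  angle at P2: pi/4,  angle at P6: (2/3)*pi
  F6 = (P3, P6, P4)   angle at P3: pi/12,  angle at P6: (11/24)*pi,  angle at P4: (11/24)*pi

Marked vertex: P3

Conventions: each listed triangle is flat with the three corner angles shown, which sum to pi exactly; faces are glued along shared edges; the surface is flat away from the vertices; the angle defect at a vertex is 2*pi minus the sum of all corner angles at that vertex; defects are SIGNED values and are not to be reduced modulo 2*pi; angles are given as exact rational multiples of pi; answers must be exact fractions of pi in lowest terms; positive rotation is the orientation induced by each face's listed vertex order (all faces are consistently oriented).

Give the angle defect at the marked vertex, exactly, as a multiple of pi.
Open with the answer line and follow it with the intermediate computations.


Answer: defect(P3) = pi/3

Sum of corner angles at P3: (5/3)*pi
defect = 2*pi - (5/3)*pi


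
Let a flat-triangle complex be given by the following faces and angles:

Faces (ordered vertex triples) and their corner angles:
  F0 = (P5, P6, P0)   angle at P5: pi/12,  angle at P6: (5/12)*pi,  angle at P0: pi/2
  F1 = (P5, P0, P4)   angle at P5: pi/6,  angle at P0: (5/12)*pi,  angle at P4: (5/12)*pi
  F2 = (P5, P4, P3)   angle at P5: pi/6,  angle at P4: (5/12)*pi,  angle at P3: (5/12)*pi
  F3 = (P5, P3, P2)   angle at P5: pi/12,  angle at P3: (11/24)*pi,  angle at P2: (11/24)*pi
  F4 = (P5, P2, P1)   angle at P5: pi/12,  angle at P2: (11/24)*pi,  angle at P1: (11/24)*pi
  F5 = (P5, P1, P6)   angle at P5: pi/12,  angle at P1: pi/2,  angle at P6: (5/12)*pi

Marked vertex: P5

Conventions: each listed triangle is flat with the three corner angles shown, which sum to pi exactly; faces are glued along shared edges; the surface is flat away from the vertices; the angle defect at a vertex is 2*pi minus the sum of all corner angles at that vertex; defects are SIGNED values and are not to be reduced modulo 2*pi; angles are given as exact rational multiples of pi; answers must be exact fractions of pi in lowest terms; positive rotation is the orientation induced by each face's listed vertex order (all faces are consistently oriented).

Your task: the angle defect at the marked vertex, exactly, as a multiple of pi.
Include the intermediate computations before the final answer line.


Sum of corner angles at P5: (2/3)*pi
defect = 2*pi - (2/3)*pi

Answer: defect(P5) = (4/3)*pi


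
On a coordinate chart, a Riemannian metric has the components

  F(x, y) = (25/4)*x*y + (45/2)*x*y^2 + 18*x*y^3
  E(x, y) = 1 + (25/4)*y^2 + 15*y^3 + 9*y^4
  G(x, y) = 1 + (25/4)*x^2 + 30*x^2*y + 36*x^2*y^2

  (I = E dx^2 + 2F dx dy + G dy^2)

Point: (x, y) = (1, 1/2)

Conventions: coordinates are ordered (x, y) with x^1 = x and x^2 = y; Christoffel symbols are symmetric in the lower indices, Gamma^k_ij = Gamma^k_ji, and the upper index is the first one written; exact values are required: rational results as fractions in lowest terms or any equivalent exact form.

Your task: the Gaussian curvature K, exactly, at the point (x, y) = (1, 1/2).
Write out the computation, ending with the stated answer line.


E = 5, F = 11, G = 125/4, EG - F^2 = 141/4 at the point
E_x = 0, E_y = 22, F_x = 11, F_y = 169/4, G_x = 121/2, G_y = 66
E_yy = 169/2, F_xy = 169/4, G_xx = 121/2
Using the Brioschi determinant formula for K from the metric derivatives:
M1 = [[-E_yy/2 + F_xy - G_xx/2, E_x/2, F_x - E_y/2], [F_y - G_x/2, E, F], [G_y/2, F, G]] = [[-121/4, 0, 0], [12, 5, 11], [33, 11, 125/4]]; det M1 = -17061/16
M2 = [[0, E_y/2, G_x/2], [E_y/2, E, F], [G_x/2, F, G]] = [[0, 11, 121/4], [11, 5, 11], [121/4, 11, 125/4]]; det M2 = -16577/16
det M1 - det M2 = -121/4; K = -121/4 / (141/4)^2 = -484/19881

Answer: K = -484/19881


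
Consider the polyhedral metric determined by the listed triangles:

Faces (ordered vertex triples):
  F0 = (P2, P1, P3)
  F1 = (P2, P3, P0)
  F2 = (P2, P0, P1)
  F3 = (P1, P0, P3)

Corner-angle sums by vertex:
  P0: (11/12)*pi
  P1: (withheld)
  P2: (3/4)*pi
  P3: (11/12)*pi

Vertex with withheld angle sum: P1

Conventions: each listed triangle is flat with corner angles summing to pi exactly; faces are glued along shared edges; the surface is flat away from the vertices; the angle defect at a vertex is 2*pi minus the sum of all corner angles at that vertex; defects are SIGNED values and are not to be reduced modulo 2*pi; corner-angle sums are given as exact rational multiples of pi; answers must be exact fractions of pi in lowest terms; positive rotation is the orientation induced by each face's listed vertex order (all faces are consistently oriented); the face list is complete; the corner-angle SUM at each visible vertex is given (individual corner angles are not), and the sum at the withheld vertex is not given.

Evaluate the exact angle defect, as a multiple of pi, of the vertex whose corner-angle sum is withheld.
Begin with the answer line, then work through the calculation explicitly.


Answer: defect(P1) = (7/12)*pi

V = 4, E = 6, F = 4; chi = V - E + F = 2
Gauss-Bonnet: total defect = 2*pi*chi = 4*pi; visible defects sum to (41/12)*pi


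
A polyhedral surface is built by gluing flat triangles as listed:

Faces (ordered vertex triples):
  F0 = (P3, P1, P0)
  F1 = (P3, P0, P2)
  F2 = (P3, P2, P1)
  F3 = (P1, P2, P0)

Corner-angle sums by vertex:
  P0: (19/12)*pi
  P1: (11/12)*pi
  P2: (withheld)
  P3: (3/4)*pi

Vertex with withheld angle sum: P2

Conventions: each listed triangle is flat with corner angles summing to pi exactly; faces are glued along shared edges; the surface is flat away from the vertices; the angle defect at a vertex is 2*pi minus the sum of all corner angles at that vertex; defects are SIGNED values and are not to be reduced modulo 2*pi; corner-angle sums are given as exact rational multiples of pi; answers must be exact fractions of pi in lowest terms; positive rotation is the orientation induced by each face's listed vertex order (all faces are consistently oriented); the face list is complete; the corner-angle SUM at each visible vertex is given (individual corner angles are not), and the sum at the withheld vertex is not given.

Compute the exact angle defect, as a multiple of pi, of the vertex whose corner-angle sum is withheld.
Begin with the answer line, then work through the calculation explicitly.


Answer: defect(P2) = (5/4)*pi

V = 4, E = 6, F = 4; chi = V - E + F = 2
Gauss-Bonnet: total defect = 2*pi*chi = 4*pi; visible defects sum to (11/4)*pi


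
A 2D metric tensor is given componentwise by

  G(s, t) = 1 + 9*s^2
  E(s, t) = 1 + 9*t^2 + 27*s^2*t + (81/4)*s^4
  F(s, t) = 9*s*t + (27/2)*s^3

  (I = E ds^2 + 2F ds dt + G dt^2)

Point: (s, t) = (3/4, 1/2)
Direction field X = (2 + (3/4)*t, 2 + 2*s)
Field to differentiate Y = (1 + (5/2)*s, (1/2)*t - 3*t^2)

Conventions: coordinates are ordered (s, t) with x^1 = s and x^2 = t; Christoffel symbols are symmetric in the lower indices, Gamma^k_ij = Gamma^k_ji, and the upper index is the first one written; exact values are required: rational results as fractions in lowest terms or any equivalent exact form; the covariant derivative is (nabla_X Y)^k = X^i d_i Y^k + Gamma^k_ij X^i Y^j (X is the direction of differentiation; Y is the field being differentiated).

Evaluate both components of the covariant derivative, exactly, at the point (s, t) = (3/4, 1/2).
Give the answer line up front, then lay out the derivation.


Answer: (nabla_X Y)^s = 95525/5008, (nabla_X Y)^t = -1775/1252

E = 17665/1024, F = 1161/128, G = 97/16 at the point
E_s = 3483/64, E_t = 387/16, F_s = 873/32, F_t = 27/4, G_s = 27/2, G_t = 0
EG - F^2 = 22849/1024;  g^inv = (1024/22849) * [[97/16, -1161/128], [-1161/128, 17665/1024]]
first-kind symbols [ij,l] = (1/2)(d_i g_jl + d_j g_il - d_l g_ij): [ss,s] = E_s/2 = 3483/128, [ss,t] = F_s - E_t/2 = 243/16, [st,s] = E_t/2 = 387/32, [st,t] = G_s/2 = 27/4, [tt,s] = F_t - G_s/2 = 0, [tt,t] = G_t/2 = 0
Gamma^s_ij = (G*[ij,s] - F*[ij,t])/(EG - F^2), Gamma^t_ij = (E*[ij,t] - F*[ij,s])/(EG - F^2)
Gamma_sss = 27864/22849, Gamma_sst = 12384/22849, Gamma_stt = 0, Gamma_tss = 15552/22849, Gamma_tst = 6912/22849, Gamma_ttt = 0
X = (19/8, 7/2), Y = (23/8, -1/2) at the point


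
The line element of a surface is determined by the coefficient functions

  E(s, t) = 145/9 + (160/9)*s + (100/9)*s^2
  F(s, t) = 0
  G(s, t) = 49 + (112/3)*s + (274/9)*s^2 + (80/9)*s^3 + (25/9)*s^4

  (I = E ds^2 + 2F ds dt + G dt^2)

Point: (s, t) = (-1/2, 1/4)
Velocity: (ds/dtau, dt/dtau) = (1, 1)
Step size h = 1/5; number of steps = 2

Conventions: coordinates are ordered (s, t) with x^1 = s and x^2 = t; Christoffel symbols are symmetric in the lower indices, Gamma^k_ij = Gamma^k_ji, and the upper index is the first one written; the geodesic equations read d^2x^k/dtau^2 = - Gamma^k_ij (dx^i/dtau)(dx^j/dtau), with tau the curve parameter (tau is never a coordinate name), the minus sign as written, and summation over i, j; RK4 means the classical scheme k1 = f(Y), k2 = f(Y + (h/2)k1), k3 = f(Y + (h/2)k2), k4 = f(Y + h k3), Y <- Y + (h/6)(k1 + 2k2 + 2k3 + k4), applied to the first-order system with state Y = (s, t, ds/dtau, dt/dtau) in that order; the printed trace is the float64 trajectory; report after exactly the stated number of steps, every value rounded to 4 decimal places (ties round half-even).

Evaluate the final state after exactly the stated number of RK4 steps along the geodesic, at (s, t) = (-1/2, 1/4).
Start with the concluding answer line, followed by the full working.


Answer: s = -0.0801, t = 0.6141, ds/dtau = 1.0847, dt/dtau = 0.8010

f(Y) = (ds/dtau, dt/dtau, -Gamma^s_ij Y'^i Y'^j, -Gamma^t_ij Y'^i Y'^j) with the Gammas evaluated at the stage position; h = 0.200000; intermediate values shown to 6 dp
step 0: s = -0.5000, t = 0.2500, ds/dtau = 1.0000, dt/dtau = 1.0000
step 1:
  k1: at (s, t) = (-0.500000, 0.250000), (ds/dtau, dt/dtau) = (1.000000, 1.000000); Gamma_sss = 0.333333, Gamma_sst = 0.000000, Gamma_stt = -0.608333, Gamma_tss = 0.000000, Gamma_tst = 0.164384, Gamma_ttt = 0.000000; k1 = (1.000000, 1.000000, 0.275000, -0.328767)
  k2: at (s, t) = (-0.400000, 0.350000), (ds/dtau, dt/dtau) = (1.027500, 0.967123); Gamma_sss = 0.412371, Gamma_sst = 0.000000, Gamma_stt = -0.767010, Gamma_tss = 0.000000, Gamma_tst = 0.215054, Gamma_ttt = 0.000000; k2 = (1.027500, 0.967123, 0.282042, -0.427406)
  k3: at (s, t) = (-0.397250, 0.346712), (ds/dtau, dt/dtau) = (1.028204, 0.957259); Gamma_sss = 0.414263, Gamma_sst = 0.000000, Gamma_stt = -0.770987, Gamma_tss = 0.000000, Gamma_tst = 0.216404, Gamma_ttt = 0.000000; k3 = (1.028204, 0.957259, 0.268530, -0.425994)
  k4: at (s, t) = (-0.294359, 0.441452), (ds/dtau, dt/dtau) = (1.053706, 0.914801); Gamma_sss = 0.474480, Gamma_sst = 0.000000, Gamma_stt = -0.905231, Gamma_tss = 0.000000, Gamma_tst = 0.265034, Gamma_ttt = 0.000000; k4 = (1.053706, 0.914801, 0.230739, -0.510949)
  Y <- Y + (h/6)(k1 + 2k2 + 2k3 + k4): s = -0.2945, t = 0.4421, ds/dtau = 1.0536, dt/dtau = 0.9151
step 2:
  k1: at (s, t) = (-0.294496, 0.442119), (ds/dtau, dt/dtau) = (1.053563, 0.915116); Gamma_sss = 0.474414, Gamma_sst = 0.000000, Gamma_stt = -0.905071, Gamma_tss = 0.000000, Gamma_tst = 0.264971, Gamma_ttt = 0.000000; k1 = (1.053563, 0.915116, 0.231344, -0.510935)
  k2: at (s, t) = (-0.189140, 0.533630), (ds/dtau, dt/dtau) = (1.076697, 0.864023); Gamma_sss = 0.516300, Gamma_sst = 0.000000, Gamma_stt = -1.015342, Gamma_tss = 0.000000, Gamma_tst = 0.310621, Gamma_ttt = 0.000000; k2 = (1.076697, 0.864023, 0.159454, -0.577936)
  k3: at (s, t) = (-0.186826, 0.528521), (ds/dtau, dt/dtau) = (1.069508, 0.857322); Gamma_sss = 0.517018, Gamma_sst = 0.000000, Gamma_stt = -1.017486, Gamma_tss = 0.000000, Gamma_tst = 0.311573, Gamma_ttt = 0.000000; k3 = (1.069508, 0.857322, 0.156465, -0.571372)
  k4: at (s, t) = (-0.080595, 0.613583), (ds/dtau, dt/dtau) = (1.084856, 0.800842); Gamma_sss = 0.541907, Gamma_sst = 0.000000, Gamma_stt = -1.104825, Gamma_tss = 0.000000, Gamma_tst = 0.352862, Gamma_ttt = 0.000000; k4 = (1.084856, 0.800842, 0.070800, -0.613132)
  Y <- Y + (h/6)(k1 + 2k2 + 2k3 + k4): s = -0.0801, t = 0.6141, ds/dtau = 1.0847, dt/dtau = 0.8010


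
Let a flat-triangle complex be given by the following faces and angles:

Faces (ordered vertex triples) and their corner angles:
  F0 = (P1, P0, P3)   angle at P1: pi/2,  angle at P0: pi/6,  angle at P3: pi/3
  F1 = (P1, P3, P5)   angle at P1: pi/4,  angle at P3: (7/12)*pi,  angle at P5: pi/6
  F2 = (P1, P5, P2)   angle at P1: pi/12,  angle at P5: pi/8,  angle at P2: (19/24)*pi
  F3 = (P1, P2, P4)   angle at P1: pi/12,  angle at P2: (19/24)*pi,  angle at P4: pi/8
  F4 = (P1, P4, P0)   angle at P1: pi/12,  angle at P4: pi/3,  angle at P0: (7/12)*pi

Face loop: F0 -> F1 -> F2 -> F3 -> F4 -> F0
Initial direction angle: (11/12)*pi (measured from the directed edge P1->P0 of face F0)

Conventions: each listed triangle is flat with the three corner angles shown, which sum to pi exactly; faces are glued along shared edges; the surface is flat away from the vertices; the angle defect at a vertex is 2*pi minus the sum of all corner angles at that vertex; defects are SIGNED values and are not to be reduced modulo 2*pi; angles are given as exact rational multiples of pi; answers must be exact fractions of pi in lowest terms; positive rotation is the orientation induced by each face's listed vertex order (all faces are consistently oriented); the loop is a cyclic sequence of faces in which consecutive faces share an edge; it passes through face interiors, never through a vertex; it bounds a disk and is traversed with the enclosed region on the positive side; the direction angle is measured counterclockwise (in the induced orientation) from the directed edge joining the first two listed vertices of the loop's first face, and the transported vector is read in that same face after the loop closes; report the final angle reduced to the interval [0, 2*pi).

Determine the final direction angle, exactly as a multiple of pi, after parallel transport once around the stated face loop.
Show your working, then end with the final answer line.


enclosed vertex P1: corner angles sum to pi, defect = 2*pi - pi = pi
summing the enclosed defects onto the initial angle, mod 2*pi in the induced orientation:
final angle = (11/12)*pi + pi = (23/12)*pi (mod 2*pi)

Answer: final direction angle = (23/12)*pi


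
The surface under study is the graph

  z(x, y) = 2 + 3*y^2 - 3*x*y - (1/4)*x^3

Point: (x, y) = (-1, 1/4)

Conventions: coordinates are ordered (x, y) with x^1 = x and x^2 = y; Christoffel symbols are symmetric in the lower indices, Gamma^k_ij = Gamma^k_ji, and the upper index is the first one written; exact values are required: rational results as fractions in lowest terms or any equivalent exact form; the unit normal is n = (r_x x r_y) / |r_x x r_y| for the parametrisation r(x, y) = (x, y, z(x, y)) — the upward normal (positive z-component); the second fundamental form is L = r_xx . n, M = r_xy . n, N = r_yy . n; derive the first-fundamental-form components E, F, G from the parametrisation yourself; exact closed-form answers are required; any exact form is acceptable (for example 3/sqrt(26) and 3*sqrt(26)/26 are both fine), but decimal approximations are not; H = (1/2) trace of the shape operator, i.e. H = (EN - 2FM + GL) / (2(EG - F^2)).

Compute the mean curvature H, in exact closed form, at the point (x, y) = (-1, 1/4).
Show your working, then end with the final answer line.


z_x = -3/2, z_y = 9/2, z_xx = 3/2, z_xy = -3, z_yy = 6
E = 13/4, F = -27/4, G = 85/4; answer radicand W^2 = 47/2
unnormalised second-form numerators: l = 3/2, m = -3, n = 6; L = l/sqrt(47/2), and similarly M = m/sqrt(W^2), N = n/sqrt(W^2)
H = (E*n - 2*F*m + G*l) / (2*(EG - F^2)*sqrt(W^2)); E*n - 2*F*m + G*l = 87/8, EG - F^2 = 47/2, so H = (87/376)/sqrt(47/2)

Answer: H = 87*sqrt(94)/17672


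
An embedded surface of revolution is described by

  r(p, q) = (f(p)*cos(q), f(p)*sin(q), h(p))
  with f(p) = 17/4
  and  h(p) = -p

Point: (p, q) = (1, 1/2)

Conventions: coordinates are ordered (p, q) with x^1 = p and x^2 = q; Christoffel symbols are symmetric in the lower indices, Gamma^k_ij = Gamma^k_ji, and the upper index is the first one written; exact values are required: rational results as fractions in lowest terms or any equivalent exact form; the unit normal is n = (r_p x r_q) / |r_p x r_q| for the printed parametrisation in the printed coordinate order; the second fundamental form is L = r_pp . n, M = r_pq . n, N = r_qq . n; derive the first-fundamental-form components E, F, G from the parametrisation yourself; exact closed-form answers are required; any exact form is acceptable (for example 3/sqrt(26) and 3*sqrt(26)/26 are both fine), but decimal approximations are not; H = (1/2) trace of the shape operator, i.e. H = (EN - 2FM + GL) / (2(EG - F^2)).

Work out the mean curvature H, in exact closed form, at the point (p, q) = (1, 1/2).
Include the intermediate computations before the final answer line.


f = 17/4, f' = 0, f'' = 0, h' = -1, h'' = 0
E = 1, F = 0, G = 289/16; answer radicand W^2 = 1
unnormalised second-form numerators: l = 0, m = 0, n = -17/4; L = l/sqrt(1), and similarly M = m/sqrt(W^2), N = n/sqrt(W^2)
H = (E*n - 2*F*m + G*l) / (2*(EG - F^2)*sqrt(W^2)); E*n - 2*F*m + G*l = -17/4, EG - F^2 = 289/16, so H = (-2/17)/sqrt(1)

Answer: H = -2/17


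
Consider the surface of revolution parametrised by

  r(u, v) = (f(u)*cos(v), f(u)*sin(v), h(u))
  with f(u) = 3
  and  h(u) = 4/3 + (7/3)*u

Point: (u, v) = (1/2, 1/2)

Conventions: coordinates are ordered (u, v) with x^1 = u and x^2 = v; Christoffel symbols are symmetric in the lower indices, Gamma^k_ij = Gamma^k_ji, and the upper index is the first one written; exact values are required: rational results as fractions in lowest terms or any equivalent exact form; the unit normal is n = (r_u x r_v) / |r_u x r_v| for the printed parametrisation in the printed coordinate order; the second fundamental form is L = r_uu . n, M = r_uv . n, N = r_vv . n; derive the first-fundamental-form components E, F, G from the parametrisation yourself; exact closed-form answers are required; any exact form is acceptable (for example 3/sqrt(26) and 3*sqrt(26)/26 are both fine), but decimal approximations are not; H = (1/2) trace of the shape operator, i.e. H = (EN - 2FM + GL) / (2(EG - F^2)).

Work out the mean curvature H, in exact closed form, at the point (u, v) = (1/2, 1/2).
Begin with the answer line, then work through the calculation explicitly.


Answer: H = 1/6

f = 3, f' = 0, f'' = 0, h' = 7/3, h'' = 0
E = 49/9, F = 0, G = 9; answer radicand W^2 = 49/9
unnormalised second-form numerators: l = 0, m = 0, n = 7; L = l/sqrt(49/9), and similarly M = m/sqrt(W^2), N = n/sqrt(W^2)
H = (E*n - 2*F*m + G*l) / (2*(EG - F^2)*sqrt(W^2)); E*n - 2*F*m + G*l = 343/9, EG - F^2 = 49, so H = (7/18)/sqrt(49/9)


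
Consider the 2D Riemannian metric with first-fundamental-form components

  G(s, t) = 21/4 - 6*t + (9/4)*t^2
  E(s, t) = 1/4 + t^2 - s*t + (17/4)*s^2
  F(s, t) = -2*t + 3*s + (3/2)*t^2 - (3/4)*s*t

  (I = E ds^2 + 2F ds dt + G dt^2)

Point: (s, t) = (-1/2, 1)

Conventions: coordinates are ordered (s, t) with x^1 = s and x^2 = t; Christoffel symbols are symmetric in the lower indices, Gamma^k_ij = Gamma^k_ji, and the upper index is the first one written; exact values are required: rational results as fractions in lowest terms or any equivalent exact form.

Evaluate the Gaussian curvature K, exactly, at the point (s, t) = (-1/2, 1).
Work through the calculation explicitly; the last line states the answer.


E = 45/16, F = -13/8, G = 3/2, EG - F^2 = 101/64 at the point
E_s = -21/4, E_t = 5/2, F_s = 9/4, F_t = 11/8, G_s = 0, G_t = -3/2
E_tt = 2, F_st = -3/4, G_ss = 0
Compute both Brioschi determinants and normalise by (EG - F^2)^2.
M1 = [[-E_tt/2 + F_st - G_ss/2, E_s/2, F_s - E_t/2], [F_t - G_s/2, E, F], [G_t/2, F, G]] = [[-7/4, -21/8, 1], [11/8, 45/16, -13/8], [-3/4, -13/8, 3/2]]; det M1 = -43/64
M2 = [[0, E_t/2, G_s/2], [E_t/2, E, F], [G_s/2, F, G]] = [[0, 5/4, 0], [5/4, 45/16, -13/8], [0, -13/8, 3/2]]; det M2 = -75/32
det M1 - det M2 = 107/64; K = 107/64 / (101/64)^2 = 6848/10201

Answer: K = 6848/10201


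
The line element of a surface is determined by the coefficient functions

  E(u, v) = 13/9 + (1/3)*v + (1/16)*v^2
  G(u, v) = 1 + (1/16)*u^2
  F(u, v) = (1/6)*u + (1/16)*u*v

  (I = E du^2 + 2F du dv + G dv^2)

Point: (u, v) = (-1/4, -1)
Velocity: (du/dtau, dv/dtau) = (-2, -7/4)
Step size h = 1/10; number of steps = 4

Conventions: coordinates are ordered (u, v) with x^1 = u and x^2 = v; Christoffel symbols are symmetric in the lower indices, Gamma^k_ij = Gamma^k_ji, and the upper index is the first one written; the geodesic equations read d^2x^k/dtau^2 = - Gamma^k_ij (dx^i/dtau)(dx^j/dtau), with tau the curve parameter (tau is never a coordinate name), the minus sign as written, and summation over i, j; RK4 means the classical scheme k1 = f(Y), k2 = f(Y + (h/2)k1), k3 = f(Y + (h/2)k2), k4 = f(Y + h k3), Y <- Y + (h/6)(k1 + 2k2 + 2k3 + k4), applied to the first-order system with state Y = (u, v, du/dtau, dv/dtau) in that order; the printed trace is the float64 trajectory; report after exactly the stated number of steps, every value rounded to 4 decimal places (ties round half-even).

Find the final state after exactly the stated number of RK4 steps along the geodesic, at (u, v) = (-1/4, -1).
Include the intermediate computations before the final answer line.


f(Y) = (du/dtau, dv/dtau, -Gamma^u_ij Y'^i Y'^j, -Gamma^v_ij Y'^i Y'^j) with the Gammas evaluated at the stage position; h = 0.100000; intermediate values shown to 6 dp
step 0: u = -0.2500, v = -1.0000, du/dtau = -2.0000, dv/dtau = -1.7500
step 1:
  k1: at (u, v) = (-0.250000, -1.000000), (du/dtau, dv/dtau) = (-2.000000, -1.750000); Gamma_uuu = 0.000000, Gamma_uuv = 0.088463, Gamma_uvv = 0.000000, Gamma_vuu = 0.000000, Gamma_vuv = -0.013269, Gamma_vvv = 0.000000; k1 = (-2.000000, -1.750000, -0.619241, 0.092886)
  k2: at (u, v) = (-0.350000, -1.087500), (du/dtau, dv/dtau) = (-2.030962, -1.745356); Gamma_uuu = 0.000000, Gamma_uuv = 0.084827, Gamma_uvv = 0.000000, Gamma_vuu = 0.000000, Gamma_vuv = -0.018801, Gamma_vvv = 0.000000; k2 = (-2.030962, -1.745356, -0.601383, 0.133288)
  k3: at (u, v) = (-0.351548, -1.087268), (du/dtau, dv/dtau) = (-2.030069, -1.743336); Gamma_uuu = 0.000000, Gamma_uuv = 0.084831, Gamma_uvv = 0.000000, Gamma_vuu = 0.000000, Gamma_vuv = -0.018882, Gamma_vvv = 0.000000; k3 = (-2.030069, -1.743336, -0.600452, 0.133651)
  k4: at (u, v) = (-0.453007, -1.174334), (du/dtau, dv/dtau) = (-2.060045, -1.736635); Gamma_uuu = 0.000000, Gamma_uuv = 0.080963, Gamma_uvv = 0.000000, Gamma_vuu = 0.000000, Gamma_vuv = -0.024577, Gamma_vvv = 0.000000; k4 = (-2.060045, -1.736635, -0.579298, 0.175850)
  Y <- Y + (h/6)(k1 + 2k2 + 2k3 + k4): u = -0.4530, v = -1.1744, du/dtau = -2.0600, dv/dtau = -1.7366
step 2:
  k1: at (u, v) = (-0.453035, -1.174400), (du/dtau, dv/dtau) = (-2.060037, -1.736623); Gamma_uuu = 0.000000, Gamma_uuv = 0.080960, Gamma_uvv = 0.000000, Gamma_vuu = 0.000000, Gamma_vuv = -0.024579, Gamma_vvv = 0.000000; k1 = (-2.060037, -1.736623, -0.579271, 0.175860)
  k2: at (u, v) = (-0.556037, -1.261231), (du/dtau, dv/dtau) = (-2.089000, -1.727830); Gamma_uuu = 0.000000, Gamma_uuv = 0.076865, Gamma_uvv = 0.000000, Gamma_vuu = 0.000000, Gamma_vuv = -0.030410, Gamma_vvv = 0.000000; k2 = (-2.089000, -1.727830, -0.554880, 0.219529)
  k3: at (u, v) = (-0.557485, -1.260792), (du/dtau, dv/dtau) = (-2.087781, -1.725647); Gamma_uuu = 0.000000, Gamma_uuv = 0.076877, Gamma_uvv = 0.000000, Gamma_vuu = 0.000000, Gamma_vuv = -0.030485, Gamma_vvv = 0.000000; k3 = (-2.087781, -1.725647, -0.553942, 0.219660)
  k4: at (u, v) = (-0.661813, -1.346965), (du/dtau, dv/dtau) = (-2.115431, -1.714657); Gamma_uuu = 0.000000, Gamma_uuv = 0.072592, Gamma_uvv = 0.000000, Gamma_vuu = 0.000000, Gamma_vuv = -0.036404, Gamma_vvv = 0.000000; k4 = (-2.115431, -1.714657, -0.526620, 0.264093)
  Y <- Y + (h/6)(k1 + 2k2 + 2k3 + k4): u = -0.6619, v = -1.3470, du/dtau = -2.1154, dv/dtau = -1.7147
step 3:
  k1: at (u, v) = (-0.661852, -1.347038), (du/dtau, dv/dtau) = (-2.115429, -1.714651); Gamma_uuu = 0.000000, Gamma_uuv = 0.072589, Gamma_uvv = 0.000000, Gamma_vuu = 0.000000, Gamma_vuv = -0.036407, Gamma_vvv = 0.000000; k1 = (-2.115429, -1.714651, -0.526593, 0.264110)
  k2: at (u, v) = (-0.767624, -1.432770), (du/dtau, dv/dtau) = (-2.141759, -1.701445); Gamma_uuu = 0.000000, Gamma_uuv = 0.068127, Gamma_uvv = 0.000000, Gamma_vuu = 0.000000, Gamma_vuv = -0.042383, Gamma_vvv = 0.000000; k2 = (-2.141759, -1.701445, -0.496520, 0.308892)
  k3: at (u, v) = (-0.768940, -1.432110), (du/dtau, dv/dtau) = (-2.140255, -1.699206); Gamma_uuu = 0.000000, Gamma_uuv = 0.068150, Gamma_uvv = 0.000000, Gamma_vuu = 0.000000, Gamma_vuv = -0.042447, Gamma_vvv = 0.000000; k3 = (-2.140255, -1.699206, -0.495684, 0.308735)
  k4: at (u, v) = (-0.875878, -1.516958), (du/dtau, dv/dtau) = (-2.164997, -1.683777); Gamma_uuu = 0.000000, Gamma_uuv = 0.063558, Gamma_uvv = 0.000000, Gamma_vuu = 0.000000, Gamma_vuv = -0.048420, Gamma_vvv = 0.000000; k4 = (-2.164997, -1.683777, -0.463389, 0.353022)
  Y <- Y + (h/6)(k1 + 2k2 + 2k3 + k4): u = -0.8759, v = -1.5170, du/dtau = -2.1650, dv/dtau = -1.6838
step 4:
  k1: at (u, v) = (-0.875927, -1.517033), (du/dtau, dv/dtau) = (-2.165002, -1.683778); Gamma_uuu = 0.000000, Gamma_uuv = 0.063555, Gamma_uvv = 0.000000, Gamma_vuu = 0.000000, Gamma_vuv = -0.048423, Gamma_vvv = 0.000000; k1 = (-2.165002, -1.683778, -0.463362, 0.353044)
  k2: at (u, v) = (-0.984177, -1.601222), (du/dtau, dv/dtau) = (-2.188170, -1.666126); Gamma_uuu = 0.000000, Gamma_uuv = 0.058852, Gamma_uvv = 0.000000, Gamma_vuu = 0.000000, Gamma_vuv = -0.054363, Gamma_vvv = 0.000000; k2 = (-2.188170, -1.666126, -0.429122, 0.396390)
  k3: at (u, v) = (-0.985335, -1.600339), (du/dtau, dv/dtau) = (-2.186458, -1.663958); Gamma_uuu = 0.000000, Gamma_uuv = 0.058887, Gamma_uvv = 0.000000, Gamma_vuu = 0.000000, Gamma_vuv = -0.054415, Gamma_vvv = 0.000000; k3 = (-2.186458, -1.663958, -0.428485, 0.395939)
  k4: at (u, v) = (-1.094572, -1.683429), (du/dtau, dv/dtau) = (-2.207851, -1.644184); Gamma_uuu = 0.000000, Gamma_uuv = 0.054129, Gamma_uvv = 0.000000, Gamma_vuu = 0.000000, Gamma_vuv = -0.060258, Gamma_vvv = 0.000000; k4 = (-2.207851, -1.644184, -0.392986, 0.437485)
  Y <- Y + (h/6)(k1 + 2k2 + 2k3 + k4): u = -1.0946, v = -1.6835, du/dtau = -2.2079, dv/dtau = -1.6442

Answer: u = -1.0946, v = -1.6835, du/dtau = -2.2079, dv/dtau = -1.6442


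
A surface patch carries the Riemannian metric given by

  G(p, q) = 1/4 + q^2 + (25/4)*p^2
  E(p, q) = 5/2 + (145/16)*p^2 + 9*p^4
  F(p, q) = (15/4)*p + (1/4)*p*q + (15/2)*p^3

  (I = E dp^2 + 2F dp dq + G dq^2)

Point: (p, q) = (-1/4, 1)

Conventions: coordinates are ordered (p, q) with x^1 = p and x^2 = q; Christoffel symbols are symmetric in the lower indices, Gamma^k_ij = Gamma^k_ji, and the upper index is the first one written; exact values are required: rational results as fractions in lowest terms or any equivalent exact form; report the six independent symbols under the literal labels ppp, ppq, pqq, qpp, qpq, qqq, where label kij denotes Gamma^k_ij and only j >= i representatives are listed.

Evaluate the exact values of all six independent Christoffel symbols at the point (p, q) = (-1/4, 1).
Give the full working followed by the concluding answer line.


E = 397/128, F = -143/128, G = 105/64 at the point
E_p = -163/32, E_q = 0, F_p = 173/32, F_q = -1/16, G_p = -25/8, G_q = 2
EG - F^2 = 62921/16384;  g^inv = (16384/62921) * [[105/64, 143/128], [143/128, 397/128]]
first-kind symbols [ij,l] = (1/2)(d_i g_jl + d_j g_il - d_l g_ij): [pp,p] = E_p/2 = -163/64, [pp,q] = F_p - E_q/2 = 173/32, [pq,p] = E_q/2 = 0, [pq,q] = G_p/2 = -25/16, [qq,p] = F_q - G_p/2 = 3/2, [qq,q] = G_q/2 = 1
Gamma^p_ij = (G*[ij,p] - F*[ij,q])/(EG - F^2), Gamma^q_ij = (E*[ij,q] - F*[ij,p])/(EG - F^2)

Answer: Gamma_ppp = 30496/62921, Gamma_ppq = -28600/62921, Gamma_pqq = 58624/62921, Gamma_qpp = 228106/62921, Gamma_qpq = -79400/62921, Gamma_qqq = 78272/62921


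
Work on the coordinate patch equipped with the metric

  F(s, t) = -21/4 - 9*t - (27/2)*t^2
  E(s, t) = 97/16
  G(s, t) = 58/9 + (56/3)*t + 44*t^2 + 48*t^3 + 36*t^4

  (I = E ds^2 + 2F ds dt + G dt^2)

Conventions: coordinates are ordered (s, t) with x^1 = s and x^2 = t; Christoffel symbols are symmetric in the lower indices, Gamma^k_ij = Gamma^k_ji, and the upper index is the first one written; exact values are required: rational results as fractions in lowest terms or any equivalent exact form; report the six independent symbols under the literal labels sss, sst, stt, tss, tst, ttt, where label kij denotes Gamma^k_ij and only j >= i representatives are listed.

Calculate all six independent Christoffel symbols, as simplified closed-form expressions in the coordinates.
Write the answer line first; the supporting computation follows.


Answer: Gamma_sss = 0, Gamma_sst = 0, Gamma_stt = (-3888*t - 1296)/(5184*t^4 + 6912*t^3 + 6336*t^2 + 2688*t + 1657), Gamma_tss = 0, Gamma_tst = 0, Gamma_ttt = (10368*t^3 + 10368*t^2 + 6336*t + 1344)/(5184*t^4 + 6912*t^3 + 6336*t^2 + 2688*t + 1657)

E = 97/16; F = -21/4 - 9*t - (27/2)*t^2; G = 58/9 + (56/3)*t + 44*t^2 + 48*t^3 + 36*t^4
Gamma^k_ij = (1/2) g^{kl} (d_i g_jl + d_j g_il - d_l g_ij), with g^inv = (1/(EG-F^2)) [[G, -F], [-F, E]]
first partials: E_s = 0, E_t = 0, F_s = 0, F_t = -9 - 27*t, G_s = 0, G_t = 56/3 + 88*t + 144*t^2 + 144*t^3
D = EG - F^2 = 1657/144 + (56/3)*t + 44*t^2 + 48*t^3 + 36*t^4
expanded: Gamma^s_ss = (G E_s - 2F F_s + F E_t)/(2D), Gamma^s_st = (G E_t - F G_s)/(2D), Gamma^s_tt = (2G F_t - G G_s - F G_t)/(2D), Gamma^t_ss = (2E F_s - E E_t - F E_s)/(2D), Gamma^t_st = (E G_s - F E_t)/(2D), Gamma^t_tt = (E G_t - 2F F_t + F G_s)/(2D); substitute and cancel common factors


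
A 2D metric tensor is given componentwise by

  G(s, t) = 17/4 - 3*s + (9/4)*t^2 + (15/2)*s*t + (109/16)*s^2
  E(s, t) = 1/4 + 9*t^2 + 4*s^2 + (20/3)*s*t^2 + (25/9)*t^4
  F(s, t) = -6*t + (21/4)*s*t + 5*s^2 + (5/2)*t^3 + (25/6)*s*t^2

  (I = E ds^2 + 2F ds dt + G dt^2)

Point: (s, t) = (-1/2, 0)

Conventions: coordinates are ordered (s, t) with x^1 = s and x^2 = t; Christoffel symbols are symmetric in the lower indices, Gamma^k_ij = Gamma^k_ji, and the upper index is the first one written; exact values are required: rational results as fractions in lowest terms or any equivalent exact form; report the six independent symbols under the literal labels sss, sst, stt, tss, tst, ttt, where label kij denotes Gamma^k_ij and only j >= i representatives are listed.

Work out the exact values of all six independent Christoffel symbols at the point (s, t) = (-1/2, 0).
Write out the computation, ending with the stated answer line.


E = 5/4, F = 5/4, G = 477/64 at the point
E_s = -4, E_t = 0, F_s = -5, F_t = -69/8, G_s = -157/16, G_t = -15/4
EG - F^2 = 1985/256;  g^inv = (256/1985) * [[477/64, -5/4], [-5/4, 5/4]]
first-kind symbols [ij,l] = (1/2)(d_i g_jl + d_j g_il - d_l g_ij): [ss,s] = E_s/2 = -2, [ss,t] = F_s - E_t/2 = -5, [st,s] = E_t/2 = 0, [st,t] = G_s/2 = -157/32, [tt,s] = F_t - G_s/2 = -119/32, [tt,t] = G_t/2 = -15/8
Gamma^s_ij = (G*[ij,s] - F*[ij,t])/(EG - F^2), Gamma^t_ij = (E*[ij,t] - F*[ij,s])/(EG - F^2)

Answer: Gamma_sss = -2216/1985, Gamma_sst = 314/397, Gamma_stt = -51963/15880, Gamma_tss = -192/397, Gamma_tst = -314/397, Gamma_ttt = 118/397


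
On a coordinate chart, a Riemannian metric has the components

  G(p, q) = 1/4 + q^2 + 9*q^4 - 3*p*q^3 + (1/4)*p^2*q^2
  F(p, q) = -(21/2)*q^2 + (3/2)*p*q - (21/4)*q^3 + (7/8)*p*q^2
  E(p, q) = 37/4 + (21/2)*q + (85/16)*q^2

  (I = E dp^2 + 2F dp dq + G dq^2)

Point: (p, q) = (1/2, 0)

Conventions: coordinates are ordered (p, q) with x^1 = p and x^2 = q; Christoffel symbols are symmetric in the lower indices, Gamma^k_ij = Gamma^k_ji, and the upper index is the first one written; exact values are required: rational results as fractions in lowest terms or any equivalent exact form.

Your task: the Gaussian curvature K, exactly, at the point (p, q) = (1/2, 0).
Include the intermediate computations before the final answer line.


E = 37/4, F = 0, G = 1/4, EG - F^2 = 37/16 at the point
E_p = 0, E_q = 21/2, F_p = 0, F_q = 3/4, G_p = 0, G_q = 0
E_qq = 85/8, F_pq = 3/2, G_pp = 0
Apply the Brioschi formula K = (det M1 - det M2)/(EG - F^2)^2 over the derivative matrices of E, F, G.
M1 = [[-E_qq/2 + F_pq - G_pp/2, E_p/2, F_p - E_q/2], [F_q - G_p/2, E, F], [G_q/2, F, G]] = [[-61/16, 0, -21/4], [3/4, 37/4, 0], [0, 0, 1/4]]; det M1 = -2257/256
M2 = [[0, E_q/2, G_p/2], [E_q/2, E, F], [G_p/2, F, G]] = [[0, 21/4, 0], [21/4, 37/4, 0], [0, 0, 1/4]]; det M2 = -441/64
det M1 - det M2 = -493/256; K = -493/256 / (37/16)^2 = -493/1369

Answer: K = -493/1369


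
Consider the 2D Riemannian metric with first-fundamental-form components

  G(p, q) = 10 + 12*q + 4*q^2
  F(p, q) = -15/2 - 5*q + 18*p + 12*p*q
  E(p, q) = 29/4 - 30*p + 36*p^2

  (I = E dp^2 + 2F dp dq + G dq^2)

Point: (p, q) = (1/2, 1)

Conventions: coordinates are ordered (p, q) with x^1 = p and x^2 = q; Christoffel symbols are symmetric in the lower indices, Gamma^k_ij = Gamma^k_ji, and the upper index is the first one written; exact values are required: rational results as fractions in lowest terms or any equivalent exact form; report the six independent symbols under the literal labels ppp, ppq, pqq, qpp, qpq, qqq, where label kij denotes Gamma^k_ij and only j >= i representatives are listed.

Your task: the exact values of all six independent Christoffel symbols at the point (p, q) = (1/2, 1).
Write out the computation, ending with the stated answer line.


E = 5/4, F = 5/2, G = 26 at the point
E_p = 6, E_q = 0, F_p = 30, F_q = 1, G_p = 0, G_q = 20
EG - F^2 = 105/4;  g^inv = (4/105) * [[26, -5/2], [-5/2, 5/4]]
first-kind symbols [ij,l] = (1/2)(d_i g_jl + d_j g_il - d_l g_ij): [pp,p] = E_p/2 = 3, [pp,q] = F_p - E_q/2 = 30, [pq,p] = E_q/2 = 0, [pq,q] = G_p/2 = 0, [qq,p] = F_q - G_p/2 = 1, [qq,q] = G_q/2 = 10
Gamma^p_ij = (G*[ij,p] - F*[ij,q])/(EG - F^2), Gamma^q_ij = (E*[ij,q] - F*[ij,p])/(EG - F^2)

Answer: Gamma_ppp = 4/35, Gamma_ppq = 0, Gamma_pqq = 4/105, Gamma_qpp = 8/7, Gamma_qpq = 0, Gamma_qqq = 8/21


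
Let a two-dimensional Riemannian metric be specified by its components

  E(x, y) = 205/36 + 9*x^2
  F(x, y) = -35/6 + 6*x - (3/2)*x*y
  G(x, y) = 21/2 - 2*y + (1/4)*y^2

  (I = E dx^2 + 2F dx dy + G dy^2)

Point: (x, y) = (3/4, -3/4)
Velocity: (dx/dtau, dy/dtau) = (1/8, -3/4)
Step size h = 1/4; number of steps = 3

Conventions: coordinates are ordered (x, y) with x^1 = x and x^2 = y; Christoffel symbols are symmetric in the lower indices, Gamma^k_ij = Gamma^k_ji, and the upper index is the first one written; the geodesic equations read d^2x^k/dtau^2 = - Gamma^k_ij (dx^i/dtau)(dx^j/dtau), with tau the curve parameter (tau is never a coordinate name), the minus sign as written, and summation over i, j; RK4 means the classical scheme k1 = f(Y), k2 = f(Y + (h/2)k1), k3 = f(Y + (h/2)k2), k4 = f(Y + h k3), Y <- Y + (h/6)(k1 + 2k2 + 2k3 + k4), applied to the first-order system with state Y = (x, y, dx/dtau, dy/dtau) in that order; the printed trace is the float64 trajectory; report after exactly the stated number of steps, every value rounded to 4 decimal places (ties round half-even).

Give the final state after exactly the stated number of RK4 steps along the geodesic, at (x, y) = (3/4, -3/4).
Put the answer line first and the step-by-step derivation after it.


Answer: x = 0.8566, y = -1.3005, dx/dtau = 0.1573, dy/dtau = -0.7197

f(Y) = (dx/dtau, dy/dtau, -Gamma^x_ij Y'^i Y'^j, -Gamma^y_ij Y'^i Y'^j) with the Gammas evaluated at the stage position; h = 0.250000; intermediate values shown to 6 dp
step 0: x = 0.7500, y = -0.7500, dx/dtau = 0.1250, dy/dtau = -0.7500
step 1:
  k1: at (x, y) = (0.750000, -0.750000), (dx/dtau, dy/dtau) = (0.125000, -0.750000); Gamma_xxx = 0.655415, Gamma_xxy = 0.000000, Gamma_xyy = -0.109236, Gamma_yxx = 0.613303, Gamma_yxy = 0.000000, Gamma_yyy = -0.102217; k1 = (0.125000, -0.750000, 0.051204, 0.047914)
  k2: at (x, y) = (0.765625, -0.843750), (dx/dtau, dy/dtau) = (0.131401, -0.744011); Gamma_xxx = 0.642969, Gamma_xxy = 0.000000, Gamma_xyy = -0.107162, Gamma_yxx = 0.601643, Gamma_yxy = 0.000000, Gamma_yyy = -0.100274; k2 = (0.131401, -0.744011, 0.048218, 0.045119)
  k3: at (x, y) = (0.766425, -0.843001), (dx/dtau, dy/dtau) = (0.131027, -0.744360); Gamma_xxx = 0.642701, Gamma_xxy = 0.000000, Gamma_xyy = -0.107117, Gamma_yxx = 0.601377, Gamma_yxy = 0.000000, Gamma_yyy = -0.100230; k3 = (0.131027, -0.744360, 0.048316, 0.045210)
  k4: at (x, y) = (0.782757, -0.936090), (dx/dtau, dy/dtau) = (0.137079, -0.738698); Gamma_xxx = 0.630490, Gamma_xxy = 0.000000, Gamma_xyy = -0.105082, Gamma_yxx = 0.589926, Gamma_yxy = 0.000000, Gamma_yyy = -0.098321; k4 = (0.137079, -0.738698, 0.045493, 0.042566)
  Y <- Y + (h/6)(k1 + 2k2 + 2k3 + k4): x = 0.7828, y = -0.9361, dx/dtau = 0.1371, dy/dtau = -0.7387
step 2:
  k1: at (x, y) = (0.782789, -0.936060), (dx/dtau, dy/dtau) = (0.137074, -0.738703); Gamma_xxx = 0.630480, Gamma_xxy = 0.000000, Gamma_xyy = -0.105080, Gamma_yxx = 0.589916, Gamma_yxy = 0.000000, Gamma_yyy = -0.098319; k1 = (0.137074, -0.738703, 0.045494, 0.042567)
  k2: at (x, y) = (0.799923, -1.028398), (dx/dtau, dy/dtau) = (0.142760, -0.733382); Gamma_xxx = 0.618465, Gamma_xxy = 0.000000, Gamma_xyy = -0.103077, Gamma_yxx = 0.578636, Gamma_yxy = 0.000000, Gamma_yyy = -0.096439; k2 = (0.142760, -0.733382, 0.042835, 0.040077)
  k3: at (x, y) = (0.800634, -1.027733), (dx/dtau, dy/dtau) = (0.142428, -0.733693); Gamma_xxx = 0.618244, Gamma_xxy = 0.000000, Gamma_xyy = -0.103041, Gamma_yxx = 0.578417, Gamma_yxy = 0.000000, Gamma_yyy = -0.096403; k3 = (0.142428, -0.733693, 0.042926, 0.040161)
  k4: at (x, y) = (0.818396, -1.119483), (dx/dtau, dy/dtau) = (0.147805, -0.728662); Gamma_xxx = 0.606489, Gamma_xxy = 0.000000, Gamma_xyy = -0.101081, Gamma_yxx = 0.567373, Gamma_yxy = 0.000000, Gamma_yyy = -0.094562; k4 = (0.147805, -0.728662, 0.040420, 0.037813)
  Y <- Y + (h/6)(k1 + 2k2 + 2k3 + k4): x = 0.8184, y = -1.1195, dx/dtau = 0.1478, dy/dtau = -0.7287
step 3:
  k1: at (x, y) = (0.818425, -1.119456), (dx/dtau, dy/dtau) = (0.147800, -0.728667); Gamma_xxx = 0.606480, Gamma_xxy = 0.000000, Gamma_xyy = -0.101080, Gamma_yxx = 0.567364, Gamma_yxy = 0.000000, Gamma_yyy = -0.094561; k1 = (0.147800, -0.728667, 0.040421, 0.037814)
  k2: at (x, y) = (0.836900, -1.210540), (dx/dtau, dy/dtau) = (0.152853, -0.723940); Gamma_xxx = 0.594950, Gamma_xxy = 0.000000, Gamma_xyy = -0.099158, Gamma_yxx = 0.556523, Gamma_yxy = 0.000000, Gamma_yyy = -0.092754; k2 = (0.152853, -0.723940, 0.038067, 0.035609)
  k3: at (x, y) = (0.837531, -1.209949), (dx/dtau, dy/dtau) = (0.152559, -0.724216); Gamma_xxx = 0.594768, Gamma_xxy = 0.000000, Gamma_xyy = -0.099128, Gamma_yxx = 0.556342, Gamma_yxy = 0.000000, Gamma_yyy = -0.092724; k3 = (0.152559, -0.724216, 0.038149, 0.035684)
  k4: at (x, y) = (0.856564, -1.300510), (dx/dtau, dy/dtau) = (0.157337, -0.719746); Gamma_xxx = 0.583510, Gamma_xxy = 0.000000, Gamma_xyy = -0.097252, Gamma_yxx = 0.545752, Gamma_yxy = 0.000000, Gamma_yyy = -0.090959; k4 = (0.157337, -0.719746, 0.035935, 0.033610)
  Y <- Y + (h/6)(k1 + 2k2 + 2k3 + k4): x = 0.8566, y = -1.3005, dx/dtau = 0.1573, dy/dtau = -0.7197
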